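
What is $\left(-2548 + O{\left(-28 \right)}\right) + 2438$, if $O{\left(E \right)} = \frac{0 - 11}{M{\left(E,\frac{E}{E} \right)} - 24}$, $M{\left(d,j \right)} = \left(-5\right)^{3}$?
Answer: $- \frac{16379}{149} \approx -109.93$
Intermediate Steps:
$M{\left(d,j \right)} = -125$
$O{\left(E \right)} = \frac{11}{149}$ ($O{\left(E \right)} = \frac{0 - 11}{-125 - 24} = - \frac{11}{-149} = \left(-11\right) \left(- \frac{1}{149}\right) = \frac{11}{149}$)
$\left(-2548 + O{\left(-28 \right)}\right) + 2438 = \left(-2548 + \frac{11}{149}\right) + 2438 = - \frac{379641}{149} + 2438 = - \frac{16379}{149}$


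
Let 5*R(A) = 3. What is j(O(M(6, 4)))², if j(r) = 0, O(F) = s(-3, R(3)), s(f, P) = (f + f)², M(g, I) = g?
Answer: 0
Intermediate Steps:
R(A) = ⅗ (R(A) = (⅕)*3 = ⅗)
s(f, P) = 4*f² (s(f, P) = (2*f)² = 4*f²)
O(F) = 36 (O(F) = 4*(-3)² = 4*9 = 36)
j(O(M(6, 4)))² = 0² = 0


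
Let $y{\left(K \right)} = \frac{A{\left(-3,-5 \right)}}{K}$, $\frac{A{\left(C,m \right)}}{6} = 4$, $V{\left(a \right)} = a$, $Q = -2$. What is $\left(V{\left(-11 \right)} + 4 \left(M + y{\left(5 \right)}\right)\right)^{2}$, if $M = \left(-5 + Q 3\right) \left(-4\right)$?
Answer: $\frac{848241}{25} \approx 33930.0$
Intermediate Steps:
$A{\left(C,m \right)} = 24$ ($A{\left(C,m \right)} = 6 \cdot 4 = 24$)
$y{\left(K \right)} = \frac{24}{K}$
$M = 44$ ($M = \left(-5 - 6\right) \left(-4\right) = \left(-11\right) \left(-4\right) = 44$)
$\left(V{\left(-11 \right)} + 4 \left(M + y{\left(5 \right)}\right)\right)^{2} = \left(-11 + 4 \left(44 + \frac{24}{5}\right)\right)^{2} = \left(-11 + 4 \cdot \frac{244}{5}\right)^{2} = \left(-11 + \frac{976}{5}\right)^{2} = \left(\frac{921}{5}\right)^{2} = \frac{848241}{25}$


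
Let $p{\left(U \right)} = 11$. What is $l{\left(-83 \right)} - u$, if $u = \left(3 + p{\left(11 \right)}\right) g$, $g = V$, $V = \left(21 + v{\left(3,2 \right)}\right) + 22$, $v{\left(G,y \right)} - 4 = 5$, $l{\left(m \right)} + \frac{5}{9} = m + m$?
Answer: $- \frac{8051}{9} \approx -894.56$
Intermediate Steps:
$l{\left(m \right)} = - \frac{5}{9} + 2 m$ ($l{\left(m \right)} = - \frac{5}{9} + \left(m + m\right) = - \frac{5}{9} + 2 m$)
$v{\left(G,y \right)} = 9$ ($v{\left(G,y \right)} = 4 + 5 = 9$)
$V = 52$ ($V = \left(21 + 9\right) + 22 = 30 + 22 = 52$)
$g = 52$
$u = 728$ ($u = \left(3 + 11\right) 52 = 14 \cdot 52 = 728$)
$l{\left(-83 \right)} - u = \left(- \frac{5}{9} + 2 \left(-83\right)\right) - 728 = \left(- \frac{5}{9} - 166\right) - 728 = - \frac{1499}{9} - 728 = - \frac{8051}{9}$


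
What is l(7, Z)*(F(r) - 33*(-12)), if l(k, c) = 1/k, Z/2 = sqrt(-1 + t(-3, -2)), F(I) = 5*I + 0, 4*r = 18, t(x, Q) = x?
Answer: 837/14 ≈ 59.786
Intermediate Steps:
r = 9/2 (r = (1/4)*18 = 9/2 ≈ 4.5000)
F(I) = 5*I
Z = 4*I (Z = 2*sqrt(-1 - 3) = 2*sqrt(-4) = 2*(2*I) = 4*I ≈ 4.0*I)
l(7, Z)*(F(r) - 33*(-12)) = (5*(9/2) - 33*(-12))/7 = (45/2 + 396)/7 = (1/7)*(837/2) = 837/14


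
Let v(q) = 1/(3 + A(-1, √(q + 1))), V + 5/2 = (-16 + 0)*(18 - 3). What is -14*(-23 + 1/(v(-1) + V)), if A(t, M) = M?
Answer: 467950/1453 ≈ 322.06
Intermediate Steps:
V = -485/2 (V = -5/2 + (-16 + 0)*(18 - 3) = -5/2 - 16*15 = -5/2 - 240 = -485/2 ≈ -242.50)
v(q) = 1/(3 + √(1 + q)) (v(q) = 1/(3 + √(q + 1)) = 1/(3 + √(1 + q)))
-14*(-23 + 1/(v(-1) + V)) = -14*(-23 + 1/(1/(3 + √(1 - 1)) - 485/2)) = -14*(-23 + 1/(1/(3 + √0) - 485/2)) = -14*(-23 + 1/(1/(3 + 0) - 485/2)) = -14*(-23 + 1/(1/3 - 485/2)) = -14*(-23 + 1/(⅓ - 485/2)) = -14*(-23 + 1/(-1453/6)) = -14*(-23 - 6/1453) = -14*(-33425/1453) = 467950/1453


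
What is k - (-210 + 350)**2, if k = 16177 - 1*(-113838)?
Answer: 110415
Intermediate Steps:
k = 130015 (k = 16177 + 113838 = 130015)
k - (-210 + 350)**2 = 130015 - (-210 + 350)**2 = 130015 - 1*140**2 = 130015 - 1*19600 = 130015 - 19600 = 110415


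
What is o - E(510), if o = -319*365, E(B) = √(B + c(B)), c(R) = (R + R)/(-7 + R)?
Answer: -116435 - 5*√5181906/503 ≈ -1.1646e+5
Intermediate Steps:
c(R) = 2*R/(-7 + R) (c(R) = (2*R)/(-7 + R) = 2*R/(-7 + R))
E(B) = √(B + 2*B/(-7 + B))
o = -116435
o - E(510) = -116435 - √(510*(-5 + 510)/(-7 + 510)) = -116435 - √(510*505/503) = -116435 - √(510*(1/503)*505) = -116435 - √(257550/503) = -116435 - 5*√5181906/503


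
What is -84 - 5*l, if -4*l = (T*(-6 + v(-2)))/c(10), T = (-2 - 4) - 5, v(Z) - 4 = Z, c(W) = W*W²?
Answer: -16789/200 ≈ -83.945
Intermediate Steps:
c(W) = W³
v(Z) = 4 + Z
T = -11 (T = -6 - 5 = -11)
l = -11/1000 (l = -(-11*(-6 + (4 - 2)))/(4*(10³)) = -(-11*(-6 + 2))/(4*1000) = -(-11*(-4))/(4*1000) = -11/1000 ≈ -0.011000)
-84 - 5*l = -84 - 5*(-11/1000) = -84 + 11/200 = -16789/200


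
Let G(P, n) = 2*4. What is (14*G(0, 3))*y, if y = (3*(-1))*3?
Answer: -1008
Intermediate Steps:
y = -9 (y = -3*3 = -9)
G(P, n) = 8
(14*G(0, 3))*y = (14*8)*(-9) = 112*(-9) = -1008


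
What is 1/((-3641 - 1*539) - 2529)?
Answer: -1/6709 ≈ -0.00014905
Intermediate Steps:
1/((-3641 - 1*539) - 2529) = 1/((-3641 - 539) - 2529) = 1/(-4180 - 2529) = 1/(-6709) = -1/6709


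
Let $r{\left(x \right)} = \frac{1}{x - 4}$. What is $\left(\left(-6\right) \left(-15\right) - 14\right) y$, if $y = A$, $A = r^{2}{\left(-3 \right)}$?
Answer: $\frac{76}{49} \approx 1.551$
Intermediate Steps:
$r{\left(x \right)} = \frac{1}{-4 + x}$
$A = \frac{1}{49}$ ($A = \left(\frac{1}{-4 - 3}\right)^{2} = \left(\frac{1}{-7}\right)^{2} = \left(- \frac{1}{7}\right)^{2} = \frac{1}{49} \approx 0.020408$)
$y = \frac{1}{49} \approx 0.020408$
$\left(\left(-6\right) \left(-15\right) - 14\right) y = \left(\left(-6\right) \left(-15\right) - 14\right) \frac{1}{49} = \left(90 - 14\right) \frac{1}{49} = 76 \cdot \frac{1}{49} = \frac{76}{49}$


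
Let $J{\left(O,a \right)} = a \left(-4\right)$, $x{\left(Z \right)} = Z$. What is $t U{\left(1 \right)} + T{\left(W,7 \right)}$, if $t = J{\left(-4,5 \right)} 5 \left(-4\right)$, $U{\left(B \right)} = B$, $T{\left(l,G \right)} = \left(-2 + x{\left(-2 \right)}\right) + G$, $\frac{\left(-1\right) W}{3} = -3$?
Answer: $403$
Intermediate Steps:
$W = 9$ ($W = \left(-3\right) \left(-3\right) = 9$)
$T{\left(l,G \right)} = -4 + G$ ($T{\left(l,G \right)} = \left(-2 - 2\right) + G = -4 + G$)
$J{\left(O,a \right)} = - 4 a$
$t = 400$ ($t = \left(-4\right) 5 \cdot 5 \left(-4\right) = \left(-20\right) 5 \left(-4\right) = \left(-100\right) \left(-4\right) = 400$)
$t U{\left(1 \right)} + T{\left(W,7 \right)} = 400 \cdot 1 + \left(-4 + 7\right) = 400 + 3 = 403$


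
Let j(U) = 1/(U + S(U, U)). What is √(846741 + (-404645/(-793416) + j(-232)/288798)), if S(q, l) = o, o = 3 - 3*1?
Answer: √28849089835242500892979362855/184582546252 ≈ 920.19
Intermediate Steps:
o = 0 (o = 3 - 3 = 0)
S(q, l) = 0
j(U) = 1/U (j(U) = 1/(U + 0) = 1/U)
√(846741 + (-404645/(-793416) + j(-232)/288798)) = √(846741 + (-404645/(-793416) + 1/(-232*288798))) = √(846741 + (-404645*(-1/793416) - 1/232*1/288798)) = √(846741 + (404645/793416 - 1/67001136)) = √(846741 + 376551026157/738330185008) = √(625174815734885085/738330185008) = √28849089835242500892979362855/184582546252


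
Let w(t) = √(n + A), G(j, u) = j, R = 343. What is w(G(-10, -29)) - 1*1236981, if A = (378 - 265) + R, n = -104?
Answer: -1236981 + 4*√22 ≈ -1.2370e+6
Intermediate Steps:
A = 456 (A = (378 - 265) + 343 = 113 + 343 = 456)
w(t) = 4*√22 (w(t) = √(-104 + 456) = √352 = 4*√22)
w(G(-10, -29)) - 1*1236981 = 4*√22 - 1*1236981 = 4*√22 - 1236981 = -1236981 + 4*√22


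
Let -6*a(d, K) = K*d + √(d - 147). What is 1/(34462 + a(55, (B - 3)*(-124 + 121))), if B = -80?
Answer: 1158462/37278728021 + 12*I*√23/37278728021 ≈ 3.1076e-5 + 1.5438e-9*I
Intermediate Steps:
a(d, K) = -√(-147 + d)/6 - K*d/6 (a(d, K) = -(K*d + √(d - 147))/6 = -(K*d + √(-147 + d))/6 = -(√(-147 + d) + K*d)/6 = -√(-147 + d)/6 - K*d/6)
1/(34462 + a(55, (B - 3)*(-124 + 121))) = 1/(34462 + (-√(-147 + 55)/6 - ⅙*(-80 - 3)*(-124 + 121)*55)) = 1/(34462 + (-I*√23/3 - ⅙*(-83*(-3))*55)) = 1/(34462 + (-I*√23/3 - ⅙*249*55)) = 1/(34462 + (-I*√23/3 - 4565/2)) = 1/(34462 + (-4565/2 - I*√23/3)) = 1/(64359/2 - I*√23/3)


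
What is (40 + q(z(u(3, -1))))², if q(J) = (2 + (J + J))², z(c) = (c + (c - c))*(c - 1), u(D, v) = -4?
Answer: 3254416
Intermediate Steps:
z(c) = c*(-1 + c) (z(c) = (c + 0)*(-1 + c) = c*(-1 + c))
q(J) = (2 + 2*J)²
(40 + q(z(u(3, -1))))² = (40 + 4*(1 - 4*(-1 - 4))²)² = (40 + 4*(1 - 4*(-5))²)² = (40 + 4*(1 + 20)²)² = (40 + 4*21²)² = (40 + 4*441)² = (40 + 1764)² = 1804² = 3254416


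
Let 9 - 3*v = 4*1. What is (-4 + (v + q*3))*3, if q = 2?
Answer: 11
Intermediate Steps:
v = 5/3 (v = 3 - 4/3 = 5/3 ≈ 1.6667)
(-4 + (v + q*3))*3 = (-4 + (5/3 + 2*3))*3 = (-4 + (5/3 + 6))*3 = (-4 + 23/3)*3 = (11/3)*3 = 11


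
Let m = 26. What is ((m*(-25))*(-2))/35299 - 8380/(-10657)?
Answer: 309659720/376181443 ≈ 0.82317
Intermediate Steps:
((m*(-25))*(-2))/35299 - 8380/(-10657) = ((26*(-25))*(-2))/35299 - 8380/(-10657) = -650*(-2)*(1/35299) - 8380*(-1/10657) = 1300*(1/35299) + 8380/10657 = 1300/35299 + 8380/10657 = 309659720/376181443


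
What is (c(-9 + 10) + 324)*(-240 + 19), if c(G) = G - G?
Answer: -71604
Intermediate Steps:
c(G) = 0
(c(-9 + 10) + 324)*(-240 + 19) = (0 + 324)*(-240 + 19) = 324*(-221) = -71604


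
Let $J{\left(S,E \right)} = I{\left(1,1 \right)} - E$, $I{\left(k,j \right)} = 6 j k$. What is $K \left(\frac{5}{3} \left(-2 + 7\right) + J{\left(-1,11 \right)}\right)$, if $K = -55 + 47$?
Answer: $- \frac{80}{3} \approx -26.667$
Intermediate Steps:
$I{\left(k,j \right)} = 6 j k$
$J{\left(S,E \right)} = 6 - E$ ($J{\left(S,E \right)} = 6 \cdot 1 \cdot 1 - E = 6 - E$)
$K = -8$
$K \left(\frac{5}{3} \left(-2 + 7\right) + J{\left(-1,11 \right)}\right) = - 8 \left(\frac{5}{3} \left(-2 + 7\right) + \left(6 - 11\right)\right) = - 8 \left(5 \cdot \frac{1}{3} \cdot 5 + \left(6 - 11\right)\right) = - 8 \left(\frac{5}{3} \cdot 5 - 5\right) = - 8 \left(\frac{25}{3} - 5\right) = \left(-8\right) \frac{10}{3} = - \frac{80}{3}$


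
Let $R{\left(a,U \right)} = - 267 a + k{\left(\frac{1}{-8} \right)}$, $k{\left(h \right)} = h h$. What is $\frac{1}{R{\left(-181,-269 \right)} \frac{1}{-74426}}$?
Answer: $- \frac{280192}{181937} \approx -1.5401$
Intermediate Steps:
$k{\left(h \right)} = h^{2}$
$R{\left(a,U \right)} = \frac{1}{64} - 267 a$ ($R{\left(a,U \right)} = - 267 a + \left(\frac{1}{-8}\right)^{2} = - 267 a + \left(- \frac{1}{8}\right)^{2} = - 267 a + \frac{1}{64} = \frac{1}{64} - 267 a$)
$\frac{1}{R{\left(-181,-269 \right)} \frac{1}{-74426}} = \frac{1}{\left(\frac{1}{64} - -48327\right) \frac{1}{-74426}} = \frac{1}{\left(\frac{1}{64} + 48327\right) \left(- \frac{1}{74426}\right)} = \frac{1}{\frac{3092929}{64} \left(- \frac{1}{74426}\right)} = \frac{1}{- \frac{181937}{280192}} = - \frac{280192}{181937}$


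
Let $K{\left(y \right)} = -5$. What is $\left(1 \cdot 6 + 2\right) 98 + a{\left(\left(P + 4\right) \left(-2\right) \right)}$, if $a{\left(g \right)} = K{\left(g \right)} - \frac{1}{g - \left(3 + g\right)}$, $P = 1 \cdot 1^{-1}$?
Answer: $\frac{2338}{3} \approx 779.33$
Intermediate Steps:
$P = 1$ ($P = 1 \cdot 1 = 1$)
$a{\left(g \right)} = - \frac{14}{3}$ ($a{\left(g \right)} = -5 - \frac{1}{g - \left(3 + g\right)} = -5 - \frac{1}{-3} = -5 - - \frac{1}{3} = -5 + \frac{1}{3} = - \frac{14}{3}$)
$\left(1 \cdot 6 + 2\right) 98 + a{\left(\left(P + 4\right) \left(-2\right) \right)} = \left(1 \cdot 6 + 2\right) 98 - \frac{14}{3} = \left(6 + 2\right) 98 - \frac{14}{3} = 8 \cdot 98 - \frac{14}{3} = 784 - \frac{14}{3} = \frac{2338}{3}$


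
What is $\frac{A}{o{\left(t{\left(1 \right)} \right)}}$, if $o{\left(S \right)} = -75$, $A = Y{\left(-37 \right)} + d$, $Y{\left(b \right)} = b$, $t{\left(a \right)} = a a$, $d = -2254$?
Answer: $\frac{2291}{75} \approx 30.547$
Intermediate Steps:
$t{\left(a \right)} = a^{2}$
$A = -2291$ ($A = -37 - 2254 = -2291$)
$\frac{A}{o{\left(t{\left(1 \right)} \right)}} = - \frac{2291}{-75} = \left(-2291\right) \left(- \frac{1}{75}\right) = \frac{2291}{75}$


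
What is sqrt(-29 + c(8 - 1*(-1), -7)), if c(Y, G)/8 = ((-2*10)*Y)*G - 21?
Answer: sqrt(9883) ≈ 99.413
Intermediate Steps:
c(Y, G) = -168 - 160*G*Y (c(Y, G) = 8*(((-2*10)*Y)*G - 21) = 8*((-20*Y)*G - 21) = 8*(-20*G*Y - 21) = 8*(-21 - 20*G*Y) = -168 - 160*G*Y)
sqrt(-29 + c(8 - 1*(-1), -7)) = sqrt(-29 + (-168 - 160*(-7)*(8 - 1*(-1)))) = sqrt(-29 + (-168 - 160*(-7)*(8 + 1))) = sqrt(-29 + (-168 - 160*(-7)*9)) = sqrt(-29 + (-168 + 10080)) = sqrt(-29 + 9912) = sqrt(9883)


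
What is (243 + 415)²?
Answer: 432964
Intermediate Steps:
(243 + 415)² = 658² = 432964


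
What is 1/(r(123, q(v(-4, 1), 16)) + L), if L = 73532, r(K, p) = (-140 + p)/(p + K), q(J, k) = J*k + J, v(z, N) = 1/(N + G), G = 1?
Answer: 1/73531 ≈ 1.3600e-5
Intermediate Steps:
v(z, N) = 1/(1 + N) (v(z, N) = 1/(N + 1) = 1/(1 + N))
q(J, k) = J + J*k
r(K, p) = (-140 + p)/(K + p)
1/(r(123, q(v(-4, 1), 16)) + L) = 1/((-140 + (1 + 16)/(1 + 1))/(123 + (1 + 16)/(1 + 1)) + 73532) = 1/((-140 + 17/2)/(123 + 17/2) + 73532) = 1/(-263/2/(263/2) + 73532) = 1/((2/263)*(-263/2) + 73532) = 1/(-1 + 73532) = 1/73531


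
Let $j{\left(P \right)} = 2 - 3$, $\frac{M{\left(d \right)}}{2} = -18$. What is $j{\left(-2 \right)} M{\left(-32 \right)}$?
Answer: $36$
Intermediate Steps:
$M{\left(d \right)} = -36$ ($M{\left(d \right)} = 2 \left(-18\right) = -36$)
$j{\left(P \right)} = -1$
$j{\left(-2 \right)} M{\left(-32 \right)} = \left(-1\right) \left(-36\right) = 36$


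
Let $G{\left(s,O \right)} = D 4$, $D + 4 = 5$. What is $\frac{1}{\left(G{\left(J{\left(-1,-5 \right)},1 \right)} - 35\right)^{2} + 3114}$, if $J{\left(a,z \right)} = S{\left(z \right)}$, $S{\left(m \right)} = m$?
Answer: $\frac{1}{4075} \approx 0.0002454$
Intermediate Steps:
$J{\left(a,z \right)} = z$
$D = 1$ ($D = -4 + 5 = 1$)
$G{\left(s,O \right)} = 4$ ($G{\left(s,O \right)} = 1 \cdot 4 = 4$)
$\frac{1}{\left(G{\left(J{\left(-1,-5 \right)},1 \right)} - 35\right)^{2} + 3114} = \frac{1}{\left(4 - 35\right)^{2} + 3114} = \frac{1}{\left(-31\right)^{2} + 3114} = \frac{1}{961 + 3114} = \frac{1}{4075}$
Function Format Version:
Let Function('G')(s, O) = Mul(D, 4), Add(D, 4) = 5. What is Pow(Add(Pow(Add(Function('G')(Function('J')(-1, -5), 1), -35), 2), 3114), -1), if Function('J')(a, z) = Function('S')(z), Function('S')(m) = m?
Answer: Rational(1, 4075) ≈ 0.00024540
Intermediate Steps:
Function('J')(a, z) = z
D = 1 (D = Add(-4, 5) = 1)
Function('G')(s, O) = 4 (Function('G')(s, O) = Mul(1, 4) = 4)
Pow(Add(Pow(Add(Function('G')(Function('J')(-1, -5), 1), -35), 2), 3114), -1) = Pow(Add(Pow(Add(4, -35), 2), 3114), -1) = Pow(Add(Pow(-31, 2), 3114), -1) = Pow(Add(961, 3114), -1) = Pow(4075, -1) = Rational(1, 4075)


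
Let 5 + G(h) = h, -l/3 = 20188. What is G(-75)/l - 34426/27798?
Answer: -28927117/23382751 ≈ -1.2371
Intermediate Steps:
l = -60564 (l = -3*20188 = -60564)
G(h) = -5 + h
G(-75)/l - 34426/27798 = (-5 - 75)/(-60564) - 34426/27798 = -80*(-1/60564) - 34426*1/27798 = 20/15141 - 17213/13899 = -28927117/23382751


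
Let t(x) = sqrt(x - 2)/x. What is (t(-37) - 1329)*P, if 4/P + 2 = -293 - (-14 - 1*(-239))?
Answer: 1329/130 + I*sqrt(39)/4810 ≈ 10.223 + 0.0012983*I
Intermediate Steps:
P = -1/130 (P = 4/(-2 + (-293 - (-14 - 1*(-239)))) = 4/(-2 + (-293 - (-14 + 239))) = 4/(-2 + (-293 - 1*225)) = 4/(-2 + (-293 - 225)) = 4/(-2 - 518) = 4/(-520) = 4*(-1/520) = -1/130 ≈ -0.0076923)
t(x) = sqrt(-2 + x)/x
(t(-37) - 1329)*P = (sqrt(-2 - 37)/(-37) - 1329)*(-1/130) = (-I*sqrt(39)/37 - 1329)*(-1/130) = (-1329 - I*sqrt(39)/37)*(-1/130) = 1329/130 + I*sqrt(39)/4810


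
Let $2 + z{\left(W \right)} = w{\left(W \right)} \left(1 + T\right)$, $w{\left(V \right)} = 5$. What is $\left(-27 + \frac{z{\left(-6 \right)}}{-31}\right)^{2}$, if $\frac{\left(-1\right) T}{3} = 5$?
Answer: $\frac{585225}{961} \approx 608.97$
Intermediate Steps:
$T = -15$ ($T = \left(-3\right) 5 = -15$)
$z{\left(W \right)} = -72$ ($z{\left(W \right)} = -2 + 5 \left(1 - 15\right) = -2 + 5 \left(-14\right) = -2 - 70 = -72$)
$\left(-27 + \frac{z{\left(-6 \right)}}{-31}\right)^{2} = \left(-27 - \frac{72}{-31}\right)^{2} = \left(-27 - - \frac{72}{31}\right)^{2} = \left(-27 + \frac{72}{31}\right)^{2} = \left(- \frac{765}{31}\right)^{2} = \frac{585225}{961}$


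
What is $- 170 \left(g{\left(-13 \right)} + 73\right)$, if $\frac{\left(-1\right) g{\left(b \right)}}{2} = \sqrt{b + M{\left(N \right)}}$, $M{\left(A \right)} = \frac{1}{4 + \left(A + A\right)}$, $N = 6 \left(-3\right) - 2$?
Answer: $-12410 + \frac{170 i \sqrt{469}}{3} \approx -12410.0 + 1227.2 i$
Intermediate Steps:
$N = -20$ ($N = -18 - 2 = -20$)
$M{\left(A \right)} = \frac{1}{4 + 2 A}$
$g{\left(b \right)} = - 2 \sqrt{- \frac{1}{36} + b}$ ($g{\left(b \right)} = - 2 \sqrt{b + \frac{1}{2 \left(2 - 20\right)}} = - 2 \sqrt{b + \frac{1}{2 \left(-18\right)}} = - 2 \sqrt{b + \frac{1}{2} \left(- \frac{1}{18}\right)} = - 2 \sqrt{b - \frac{1}{36}} = - 2 \sqrt{- \frac{1}{36} + b}$)
$- 170 \left(g{\left(-13 \right)} + 73\right) = - 170 \left(- \frac{\sqrt{-1 + 36 \left(-13\right)}}{3} + 73\right) = - 170 \left(- \frac{\sqrt{-1 - 468}}{3} + 73\right) = - 170 \left(- \frac{\sqrt{-469}}{3} + 73\right) = - 170 \left(- \frac{i \sqrt{469}}{3} + 73\right) = - 170 \left(73 - \frac{i \sqrt{469}}{3}\right) = -12410 + \frac{170 i \sqrt{469}}{3}$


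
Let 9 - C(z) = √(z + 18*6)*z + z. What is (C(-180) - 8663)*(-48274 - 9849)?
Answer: 492534302 - 62772840*I*√2 ≈ 4.9253e+8 - 8.8774e+7*I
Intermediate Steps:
C(z) = 9 - z - z*√(108 + z) (C(z) = 9 - (√(z + 18*6)*z + z) = 9 - (√(z + 108)*z + z) = 9 - (√(108 + z)*z + z) = 9 - (z*√(108 + z) + z) = 9 - (z + z*√(108 + z)) = 9 + (-z - z*√(108 + z)) = 9 - z - z*√(108 + z))
(C(-180) - 8663)*(-48274 - 9849) = ((9 - 1*(-180) - 1*(-180)*√(108 - 180)) - 8663)*(-48274 - 9849) = ((9 + 180 - 1*(-180)*√(-72)) - 8663)*(-58123) = ((9 + 180 - 1*(-180)*6*I*√2) - 8663)*(-58123) = ((9 + 180 + 1080*I*√2) - 8663)*(-58123) = ((189 + 1080*I*√2) - 8663)*(-58123) = (-8474 + 1080*I*√2)*(-58123) = 492534302 - 62772840*I*√2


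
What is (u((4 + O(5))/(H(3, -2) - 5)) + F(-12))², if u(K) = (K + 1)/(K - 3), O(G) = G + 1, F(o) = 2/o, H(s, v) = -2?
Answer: 169/34596 ≈ 0.0048850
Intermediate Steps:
O(G) = 1 + G
u(K) = (1 + K)/(-3 + K)
(u((4 + O(5))/(H(3, -2) - 5)) + F(-12))² = ((1 + (4 + (1 + 5))/(-2 - 5))/(-3 + (4 + (1 + 5))/(-2 - 5)) + 2/(-12))² = ((1 + (4 + 6)/(-7))/(-3 + (4 + 6)/(-7)) + 2*(-1/12))² = ((1 + 10*(-⅐))/(-3 + 10*(-⅐)) - ⅙)² = ((1 - 10/7)/(-3 - 10/7) - ⅙)² = (-3/7/(-31/7) - ⅙)² = (-7/31*(-3/7) - ⅙)² = (3/31 - ⅙)² = (-13/186)² = 169/34596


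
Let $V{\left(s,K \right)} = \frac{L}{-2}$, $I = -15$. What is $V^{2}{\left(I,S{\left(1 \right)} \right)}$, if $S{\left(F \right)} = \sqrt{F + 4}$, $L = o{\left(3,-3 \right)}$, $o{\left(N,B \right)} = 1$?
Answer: $\frac{1}{4} \approx 0.25$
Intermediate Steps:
$L = 1$
$S{\left(F \right)} = \sqrt{4 + F}$
$V{\left(s,K \right)} = - \frac{1}{2}$ ($V{\left(s,K \right)} = 1 \frac{1}{-2} = 1 \left(- \frac{1}{2}\right) = - \frac{1}{2}$)
$V^{2}{\left(I,S{\left(1 \right)} \right)} = \left(- \frac{1}{2}\right)^{2} = \frac{1}{4}$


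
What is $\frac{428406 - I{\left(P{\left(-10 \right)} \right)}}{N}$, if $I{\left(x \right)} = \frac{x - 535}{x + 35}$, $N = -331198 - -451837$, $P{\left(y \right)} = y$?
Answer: $\frac{2142139}{603195} \approx 3.5513$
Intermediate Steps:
$N = 120639$ ($N = -331198 + 451837 = 120639$)
$I{\left(x \right)} = \frac{-535 + x}{35 + x}$
$\frac{428406 - I{\left(P{\left(-10 \right)} \right)}}{N} = \frac{428406 - \frac{-535 - 10}{35 - 10}}{120639} = \left(428406 - \frac{1}{25} \left(-545\right)\right) \frac{1}{120639} = \left(428406 - - \frac{109}{5}\right) \frac{1}{120639} = \left(428406 + \frac{109}{5}\right) \frac{1}{120639} = \frac{2142139}{5} \cdot \frac{1}{120639} = \frac{2142139}{603195}$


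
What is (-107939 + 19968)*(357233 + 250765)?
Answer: -53486192058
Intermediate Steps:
(-107939 + 19968)*(357233 + 250765) = -87971*607998 = -53486192058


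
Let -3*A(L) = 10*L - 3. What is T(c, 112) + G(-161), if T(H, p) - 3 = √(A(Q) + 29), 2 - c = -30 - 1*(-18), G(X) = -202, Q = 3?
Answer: -199 + 2*√5 ≈ -194.53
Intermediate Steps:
A(L) = 1 - 10*L/3 (A(L) = -(10*L - 3)/3 = -(-3 + 10*L)/3 = 1 - 10*L/3)
c = 14 (c = 2 - (-30 - 1*(-18)) = 2 - (-30 + 18) = 2 - 1*(-12) = 2 + 12 = 14)
T(H, p) = 3 + 2*√5 (T(H, p) = 3 + √((1 - 10/3*3) + 29) = 3 + √((1 - 10) + 29) = 3 + √(-9 + 29) = 3 + √20 = 3 + 2*√5)
T(c, 112) + G(-161) = (3 + 2*√5) - 202 = -199 + 2*√5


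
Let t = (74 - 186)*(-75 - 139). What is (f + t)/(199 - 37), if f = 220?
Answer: 12094/81 ≈ 149.31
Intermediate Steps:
t = 23968 (t = -112*(-214) = 23968)
(f + t)/(199 - 37) = (220 + 23968)/(199 - 37) = 24188/162 = 24188*(1/162) = 12094/81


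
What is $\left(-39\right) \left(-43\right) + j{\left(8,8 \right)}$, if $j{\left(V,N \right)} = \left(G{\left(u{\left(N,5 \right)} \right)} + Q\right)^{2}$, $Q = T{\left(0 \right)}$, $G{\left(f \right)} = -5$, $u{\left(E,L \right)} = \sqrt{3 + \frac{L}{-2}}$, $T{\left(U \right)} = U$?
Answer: $1702$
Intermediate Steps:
$u{\left(E,L \right)} = \sqrt{3 - \frac{L}{2}}$ ($u{\left(E,L \right)} = \sqrt{3 + L \left(- \frac{1}{2}\right)} = \sqrt{3 - \frac{L}{2}}$)
$Q = 0$
$j{\left(V,N \right)} = 25$ ($j{\left(V,N \right)} = \left(-5 + 0\right)^{2} = \left(-5\right)^{2} = 25$)
$\left(-39\right) \left(-43\right) + j{\left(8,8 \right)} = \left(-39\right) \left(-43\right) + 25 = 1677 + 25 = 1702$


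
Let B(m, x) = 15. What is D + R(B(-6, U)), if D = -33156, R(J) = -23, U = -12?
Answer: -33179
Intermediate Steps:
D + R(B(-6, U)) = -33156 - 23 = -33179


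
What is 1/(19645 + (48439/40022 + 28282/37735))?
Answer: 1510230170/29671431437519 ≈ 5.0898e-5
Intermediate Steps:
1/(19645 + (48439/40022 + 28282/37735)) = 1/(19645 + 2959747869/1510230170) = 1/(29671431437519/1510230170) = 1510230170/29671431437519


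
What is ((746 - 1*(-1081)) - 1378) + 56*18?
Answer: 1457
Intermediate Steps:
((746 - 1*(-1081)) - 1378) + 56*18 = ((746 + 1081) - 1378) + 1008 = (1827 - 1378) + 1008 = 449 + 1008 = 1457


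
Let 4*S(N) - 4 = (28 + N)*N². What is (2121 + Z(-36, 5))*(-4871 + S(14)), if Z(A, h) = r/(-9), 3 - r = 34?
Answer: -53765440/9 ≈ -5.9739e+6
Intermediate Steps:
r = -31 (r = 3 - 1*34 = 3 - 34 = -31)
Z(A, h) = 31/9 (Z(A, h) = -31/(-9) = -31*(-⅑) = 31/9)
S(N) = 1 + N²*(28 + N)/4 (S(N) = 1 + ((28 + N)*N²)/4 = 1 + (N²*(28 + N))/4 = 1 + N²*(28 + N)/4)
(2121 + Z(-36, 5))*(-4871 + S(14)) = (2121 + 31/9)*(-4871 + (1 + 7*14² + (¼)*14³)) = 19120*(-4871 + (1 + 7*196 + (¼)*2744))/9 = 19120*(-4871 + (1 + 1372 + 686))/9 = 19120*(-4871 + 2059)/9 = (19120/9)*(-2812) = -53765440/9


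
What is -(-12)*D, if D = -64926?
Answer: -779112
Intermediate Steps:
-(-12)*D = -(-12)*(-64926) = -12*64926 = -779112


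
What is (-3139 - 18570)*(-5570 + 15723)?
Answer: -220411477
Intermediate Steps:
(-3139 - 18570)*(-5570 + 15723) = -21709*10153 = -220411477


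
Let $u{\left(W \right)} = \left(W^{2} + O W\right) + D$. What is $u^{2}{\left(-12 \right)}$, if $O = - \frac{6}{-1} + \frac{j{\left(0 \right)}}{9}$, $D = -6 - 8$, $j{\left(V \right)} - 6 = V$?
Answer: $2500$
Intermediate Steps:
$j{\left(V \right)} = 6 + V$
$D = -14$ ($D = -6 - 8 = -14$)
$O = \frac{20}{3}$ ($O = - \frac{6}{-1} + \frac{6 + 0}{9} = \left(-6\right) \left(-1\right) + 6 \cdot \frac{1}{9} = 6 + \frac{2}{3} = \frac{20}{3} \approx 6.6667$)
$u{\left(W \right)} = -14 + W^{2} + \frac{20 W}{3}$ ($u{\left(W \right)} = \left(W^{2} + \frac{20 W}{3}\right) - 14 = -14 + W^{2} + \frac{20 W}{3}$)
$u^{2}{\left(-12 \right)} = \left(-14 + \left(-12\right)^{2} + \frac{20}{3} \left(-12\right)\right)^{2} = \left(-14 + 144 - 80\right)^{2} = 50^{2} = 2500$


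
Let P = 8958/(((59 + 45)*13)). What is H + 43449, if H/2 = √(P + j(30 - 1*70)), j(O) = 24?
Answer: 43449 + √20703/13 ≈ 43460.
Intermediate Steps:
P = 4479/676 (P = 8958/((104*13)) = 8958/1352 = 8958*(1/1352) = 4479/676 ≈ 6.6257)
H = √20703/13 (H = 2*√(4479/676 + 24) = 2*√(20703/676) = 2*(√20703/26) = √20703/13 ≈ 11.068)
H + 43449 = √20703/13 + 43449 = 43449 + √20703/13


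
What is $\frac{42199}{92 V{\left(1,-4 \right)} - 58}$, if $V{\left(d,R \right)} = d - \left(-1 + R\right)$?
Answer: $\frac{2221}{26} \approx 85.423$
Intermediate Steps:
$V{\left(d,R \right)} = 1 + d - R$
$\frac{42199}{92 V{\left(1,-4 \right)} - 58} = \frac{42199}{92 \left(1 + 1 - -4\right) - 58} = \frac{42199}{92 \left(1 + 1 + 4\right) - 58} = \frac{42199}{92 \cdot 6 - 58} = \frac{42199}{552 - 58} = \frac{42199}{494} = 42199 \cdot \frac{1}{494} = \frac{2221}{26}$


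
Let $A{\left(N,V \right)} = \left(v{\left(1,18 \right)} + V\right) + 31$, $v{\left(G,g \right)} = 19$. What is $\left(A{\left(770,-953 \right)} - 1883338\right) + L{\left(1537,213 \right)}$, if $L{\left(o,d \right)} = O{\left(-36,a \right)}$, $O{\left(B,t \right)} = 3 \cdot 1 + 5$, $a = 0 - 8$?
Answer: $-1884233$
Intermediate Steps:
$a = -8$
$O{\left(B,t \right)} = 8$ ($O{\left(B,t \right)} = 3 + 5 = 8$)
$L{\left(o,d \right)} = 8$
$A{\left(N,V \right)} = 50 + V$ ($A{\left(N,V \right)} = \left(19 + V\right) + 31 = 50 + V$)
$\left(A{\left(770,-953 \right)} - 1883338\right) + L{\left(1537,213 \right)} = \left(\left(50 - 953\right) - 1883338\right) + 8 = \left(-903 - 1883338\right) + 8 = -1884241 + 8 = -1884233$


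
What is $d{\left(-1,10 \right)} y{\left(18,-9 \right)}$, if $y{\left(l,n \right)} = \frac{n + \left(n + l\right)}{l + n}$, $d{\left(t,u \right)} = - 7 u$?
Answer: $0$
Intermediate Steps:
$y{\left(l,n \right)} = \frac{l + 2 n}{l + n}$ ($y{\left(l,n \right)} = \frac{n + \left(l + n\right)}{l + n} = \frac{l + 2 n}{l + n}$)
$d{\left(-1,10 \right)} y{\left(18,-9 \right)} = \left(-7\right) 10 \frac{18 + 2 \left(-9\right)}{18 - 9} = - 70 \frac{18 - 18}{9} = - 70 \cdot \frac{1}{9} \cdot 0 = \left(-70\right) 0 = 0$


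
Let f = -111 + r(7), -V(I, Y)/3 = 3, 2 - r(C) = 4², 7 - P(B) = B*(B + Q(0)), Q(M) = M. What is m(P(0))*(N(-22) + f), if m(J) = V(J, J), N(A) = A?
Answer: 1323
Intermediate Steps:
P(B) = 7 - B² (P(B) = 7 - B*(B + 0) = 7 - B*B = 7 - B²)
r(C) = -14 (r(C) = 2 - 1*4² = 2 - 1*16 = 2 - 16 = -14)
V(I, Y) = -9 (V(I, Y) = -3*3 = -9)
m(J) = -9
f = -125 (f = -111 - 14 = -125)
m(P(0))*(N(-22) + f) = -9*(-22 - 125) = -9*(-147) = 1323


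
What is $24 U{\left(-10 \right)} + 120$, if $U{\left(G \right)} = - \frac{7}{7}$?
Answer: $96$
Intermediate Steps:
$U{\left(G \right)} = -1$ ($U{\left(G \right)} = \left(-7\right) \frac{1}{7} = -1$)
$24 U{\left(-10 \right)} + 120 = 24 \left(-1\right) + 120 = -24 + 120 = 96$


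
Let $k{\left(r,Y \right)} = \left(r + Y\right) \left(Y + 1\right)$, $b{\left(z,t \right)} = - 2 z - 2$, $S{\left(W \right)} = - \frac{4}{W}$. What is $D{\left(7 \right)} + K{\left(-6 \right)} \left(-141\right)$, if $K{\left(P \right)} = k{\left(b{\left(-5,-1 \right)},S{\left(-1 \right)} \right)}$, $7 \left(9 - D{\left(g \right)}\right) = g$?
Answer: $-8452$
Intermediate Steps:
$b{\left(z,t \right)} = -2 - 2 z$
$D{\left(g \right)} = 9 - \frac{g}{7}$
$k{\left(r,Y \right)} = \left(1 + Y\right) \left(Y + r\right)$ ($k{\left(r,Y \right)} = \left(Y + r\right) \left(1 + Y\right) = \left(1 + Y\right) \left(Y + r\right)$)
$K{\left(P \right)} = 60$ ($K{\left(P \right)} = - \frac{4}{-1} - -8 + \left(- \frac{4}{-1}\right)^{2} + - \frac{4}{-1} \left(-2 - -10\right) = \left(-4\right) \left(-1\right) + \left(-2 + 10\right) + \left(\left(-4\right) \left(-1\right)\right)^{2} + \left(-4\right) \left(-1\right) \left(-2 + 10\right) = 4 + 8 + 4^{2} + 4 \cdot 8 = 4 + 8 + 16 + 32 = 60$)
$D{\left(7 \right)} + K{\left(-6 \right)} \left(-141\right) = \left(9 - 1\right) + 60 \left(-141\right) = \left(9 - 1\right) - 8460 = 8 - 8460 = -8452$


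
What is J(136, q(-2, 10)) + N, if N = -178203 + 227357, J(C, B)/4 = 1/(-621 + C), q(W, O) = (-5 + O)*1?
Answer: 23839686/485 ≈ 49154.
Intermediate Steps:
q(W, O) = -5 + O
J(C, B) = 4/(-621 + C)
N = 49154
J(136, q(-2, 10)) + N = 4/(-621 + 136) + 49154 = 4/(-485) + 49154 = 4*(-1/485) + 49154 = -4/485 + 49154 = 23839686/485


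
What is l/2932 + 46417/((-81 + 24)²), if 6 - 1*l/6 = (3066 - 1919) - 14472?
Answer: 10420241/250686 ≈ 41.567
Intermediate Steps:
l = 79986 (l = 36 - 6*((3066 - 1919) - 14472) = 36 - 6*(1147 - 14472) = 36 - 6*(-13325) = 36 + 79950 = 79986)
l/2932 + 46417/((-81 + 24)²) = 79986/2932 + 46417/((-81 + 24)²) = 79986*(1/2932) + 46417/((-57)²) = 39993/1466 + 46417/3249 = 39993/1466 + 46417*(1/3249) = 39993/1466 + 2443/171 = 10420241/250686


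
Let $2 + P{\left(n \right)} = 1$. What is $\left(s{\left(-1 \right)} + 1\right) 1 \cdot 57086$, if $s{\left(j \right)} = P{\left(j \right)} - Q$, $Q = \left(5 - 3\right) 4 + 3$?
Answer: $-627946$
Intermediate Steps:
$Q = 11$ ($Q = \left(5 - 3\right) 4 + 3 = 2 \cdot 4 + 3 = 8 + 3 = 11$)
$P{\left(n \right)} = -1$ ($P{\left(n \right)} = -2 + 1 = -1$)
$s{\left(j \right)} = -12$ ($s{\left(j \right)} = -1 - 11 = -12$)
$\left(s{\left(-1 \right)} + 1\right) 1 \cdot 57086 = \left(-12 + 1\right) 1 \cdot 57086 = \left(-11\right) 1 \cdot 57086 = \left(-11\right) 57086 = -627946$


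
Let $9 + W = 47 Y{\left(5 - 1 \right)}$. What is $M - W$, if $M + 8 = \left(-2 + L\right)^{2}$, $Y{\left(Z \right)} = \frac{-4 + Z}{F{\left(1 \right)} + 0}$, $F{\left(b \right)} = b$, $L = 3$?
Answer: $2$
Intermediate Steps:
$Y{\left(Z \right)} = -4 + Z$ ($Y{\left(Z \right)} = \frac{-4 + Z}{1 + 0} = \frac{-4 + Z}{1} = \left(-4 + Z\right) 1 = -4 + Z$)
$M = -7$ ($M = -8 + \left(-2 + 3\right)^{2} = -8 + 1^{2} = -8 + 1 = -7$)
$W = -9$ ($W = -9 + 47 \left(-4 + \left(5 - 1\right)\right) = -9 + 47 \left(-4 + 4\right) = -9 + 47 \cdot 0 = -9 + 0 = -9$)
$M - W = -7 - -9 = -7 + 9 = 2$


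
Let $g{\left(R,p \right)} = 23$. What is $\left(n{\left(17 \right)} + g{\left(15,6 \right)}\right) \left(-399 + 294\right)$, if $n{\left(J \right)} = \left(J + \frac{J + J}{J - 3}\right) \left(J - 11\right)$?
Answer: $-14655$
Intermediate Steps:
$n{\left(J \right)} = \left(-11 + J\right) \left(J + \frac{2 J}{-3 + J}\right)$ ($n{\left(J \right)} = \left(J + \frac{2 J}{-3 + J}\right) \left(-11 + J\right) = \left(-11 + J\right) \left(J + \frac{2 J}{-3 + J}\right)$)
$\left(n{\left(17 \right)} + g{\left(15,6 \right)}\right) \left(-399 + 294\right) = \left(\frac{17 \left(11 + 17^{2} - 204\right)}{-3 + 17} + 23\right) \left(-399 + 294\right) = \left(\frac{17 \left(11 + 289 - 204\right)}{14} + 23\right) \left(-105\right) = \left(17 \cdot \frac{1}{14} \cdot 96 + 23\right) \left(-105\right) = \left(\frac{816}{7} + 23\right) \left(-105\right) = \frac{977}{7} \left(-105\right) = -14655$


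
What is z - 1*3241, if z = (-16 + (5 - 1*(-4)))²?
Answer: -3192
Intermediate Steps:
z = 49 (z = (-16 + (5 + 4))² = (-16 + 9)² = (-7)² = 49)
z - 1*3241 = 49 - 1*3241 = 49 - 3241 = -3192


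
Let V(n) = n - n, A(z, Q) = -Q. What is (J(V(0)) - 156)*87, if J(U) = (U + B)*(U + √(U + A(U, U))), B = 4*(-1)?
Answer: -13572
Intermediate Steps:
V(n) = 0
B = -4
J(U) = U*(-4 + U) (J(U) = (U - 4)*(U + √(U - U)) = (-4 + U)*(U + √0) = (-4 + U)*(U + 0) = (-4 + U)*U = U*(-4 + U))
(J(V(0)) - 156)*87 = (0*(-4 + 0) - 156)*87 = (0*(-4) - 156)*87 = (0 - 156)*87 = -156*87 = -13572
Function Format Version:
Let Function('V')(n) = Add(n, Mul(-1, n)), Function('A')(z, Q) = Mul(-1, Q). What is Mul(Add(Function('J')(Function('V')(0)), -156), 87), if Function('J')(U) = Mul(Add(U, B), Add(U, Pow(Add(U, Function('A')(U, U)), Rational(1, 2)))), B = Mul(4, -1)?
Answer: -13572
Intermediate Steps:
Function('V')(n) = 0
B = -4
Function('J')(U) = Mul(U, Add(-4, U)) (Function('J')(U) = Mul(Add(U, -4), Add(U, Pow(Add(U, Mul(-1, U)), Rational(1, 2)))) = Mul(Add(-4, U), Add(U, Pow(0, Rational(1, 2)))) = Mul(Add(-4, U), Add(U, 0)) = Mul(Add(-4, U), U) = Mul(U, Add(-4, U)))
Mul(Add(Function('J')(Function('V')(0)), -156), 87) = Mul(Add(Mul(0, Add(-4, 0)), -156), 87) = Mul(Add(Mul(0, -4), -156), 87) = Mul(Add(0, -156), 87) = Mul(-156, 87) = -13572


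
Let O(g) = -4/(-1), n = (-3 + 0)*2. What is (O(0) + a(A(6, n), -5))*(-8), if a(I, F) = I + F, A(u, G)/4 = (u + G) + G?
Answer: 200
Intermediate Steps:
n = -6 (n = -3*2 = -6)
O(g) = 4 (O(g) = -4*(-1) = 4)
A(u, G) = 4*u + 8*G (A(u, G) = 4*((u + G) + G) = 4*((G + u) + G) = 4*(u + 2*G) = 4*u + 8*G)
a(I, F) = F + I
(O(0) + a(A(6, n), -5))*(-8) = (4 + (-5 + (4*6 + 8*(-6))))*(-8) = (4 + (-5 + (24 - 48)))*(-8) = (4 + (-5 - 24))*(-8) = (4 - 29)*(-8) = -25*(-8) = 200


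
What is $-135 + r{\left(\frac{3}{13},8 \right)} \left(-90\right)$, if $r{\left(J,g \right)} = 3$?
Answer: $-405$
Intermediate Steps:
$-135 + r{\left(\frac{3}{13},8 \right)} \left(-90\right) = -135 + 3 \left(-90\right) = -135 - 270 = -405$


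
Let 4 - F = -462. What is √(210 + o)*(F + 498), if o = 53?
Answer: 964*√263 ≈ 15633.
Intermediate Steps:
F = 466 (F = 4 - 1*(-462) = 4 + 462 = 466)
√(210 + o)*(F + 498) = √(210 + 53)*(466 + 498) = √263*964 = 964*√263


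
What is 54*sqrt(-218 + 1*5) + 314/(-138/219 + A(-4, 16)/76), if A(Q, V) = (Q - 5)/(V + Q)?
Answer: -6968288/14203 + 54*I*sqrt(213) ≈ -490.62 + 788.1*I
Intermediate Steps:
A(Q, V) = (-5 + Q)/(Q + V)
54*sqrt(-218 + 1*5) + 314/(-138/219 + A(-4, 16)/76) = 54*sqrt(-218 + 1*5) + 314/(-138/219 + ((-5 - 4)/(-4 + 16))/76) = 54*sqrt(-218 + 5) + 314/(-138*1/219 + (-9/12)*(1/76)) = 54*sqrt(-213) + 314/(-46/73 + ((1/12)*(-9))*(1/76)) = 54*(I*sqrt(213)) + 314/(-46/73 - 3/4*1/76) = 54*I*sqrt(213) + 314/(-46/73 - 3/304) = 54*I*sqrt(213) + 314/(-14203/22192) = 54*I*sqrt(213) + 314*(-22192/14203) = 54*I*sqrt(213) - 6968288/14203 = -6968288/14203 + 54*I*sqrt(213)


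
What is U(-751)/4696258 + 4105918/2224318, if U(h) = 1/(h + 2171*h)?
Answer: 15726496473546086425/8519587868790257784 ≈ 1.8459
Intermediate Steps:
U(h) = 1/(2172*h)
U(-751)/4696258 + 4105918/2224318 = ((1/2172)/(-751))/4696258 + 4105918/2224318 = ((1/2172)*(-1/751))*(1/4696258) + 4105918*(1/2224318) = -1/1631172*1/4696258 + 2052959/1112159 = -1/7660404554376 + 2052959/1112159 = 15726496473546086425/8519587868790257784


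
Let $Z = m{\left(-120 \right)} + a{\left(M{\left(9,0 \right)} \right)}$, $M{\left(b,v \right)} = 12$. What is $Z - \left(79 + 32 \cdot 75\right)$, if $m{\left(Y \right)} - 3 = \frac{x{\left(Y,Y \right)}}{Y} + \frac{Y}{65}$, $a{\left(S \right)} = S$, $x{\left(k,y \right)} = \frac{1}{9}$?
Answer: $- \frac{34620493}{14040} \approx -2465.8$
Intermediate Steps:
$x{\left(k,y \right)} = \frac{1}{9}$
$m{\left(Y \right)} = 3 + \frac{1}{9 Y} + \frac{Y}{65}$ ($m{\left(Y \right)} = 3 + \left(\frac{1}{9 Y} + \frac{Y}{65}\right) = 3 + \frac{1}{9 Y} + \frac{Y}{65}$)
$Z = \frac{184667}{14040}$ ($Z = \left(3 + \frac{1}{9 \left(-120\right)} + \frac{1}{65} \left(-120\right)\right) + 12 = \left(3 + \frac{1}{9} \left(- \frac{1}{120}\right) - \frac{24}{13}\right) + 12 = \left(3 - \frac{1}{1080} - \frac{24}{13}\right) + 12 = \frac{16187}{14040} + 12 = \frac{184667}{14040} \approx 13.153$)
$Z - \left(79 + 32 \cdot 75\right) = \frac{184667}{14040} - \left(79 + 32 \cdot 75\right) = \frac{184667}{14040} - \left(79 + 2400\right) = \frac{184667}{14040} - 2479 = - \frac{34620493}{14040}$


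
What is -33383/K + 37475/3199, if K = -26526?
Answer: 1100854067/84856674 ≈ 12.973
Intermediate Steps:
-33383/K + 37475/3199 = -33383/(-26526) + 37475/3199 = -33383*(-1/26526) + 37475*(1/3199) = 33383/26526 + 37475/3199 = 1100854067/84856674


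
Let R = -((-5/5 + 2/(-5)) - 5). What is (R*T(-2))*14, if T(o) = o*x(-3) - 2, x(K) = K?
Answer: 1792/5 ≈ 358.40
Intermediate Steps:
R = 32/5 (R = -((-5*1/5 + 2*(-1/5)) - 5) = -((-1 - 2/5) - 5) = -(-7/5 - 5) = -1*(-32/5) = 32/5 ≈ 6.4000)
T(o) = -2 - 3*o (T(o) = o*(-3) - 2 = -3*o - 2 = -2 - 3*o)
(R*T(-2))*14 = (32*(-2 - 3*(-2))/5)*14 = (32*(-2 + 6)/5)*14 = ((32/5)*4)*14 = (128/5)*14 = 1792/5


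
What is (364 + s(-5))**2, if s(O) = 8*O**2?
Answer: 318096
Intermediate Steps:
(364 + s(-5))**2 = (364 + 8*(-5)**2)**2 = (364 + 8*25)**2 = (364 + 200)**2 = 564**2 = 318096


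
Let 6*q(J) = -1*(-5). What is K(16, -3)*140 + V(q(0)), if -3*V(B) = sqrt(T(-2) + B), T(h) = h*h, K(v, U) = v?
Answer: 2240 - sqrt(174)/18 ≈ 2239.3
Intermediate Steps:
T(h) = h**2
q(J) = 5/6 (q(J) = (-1*(-5))/6 = (1/6)*5 = 5/6)
V(B) = -sqrt(4 + B)/3 (V(B) = -sqrt((-2)**2 + B)/3 = -sqrt(4 + B)/3)
K(16, -3)*140 + V(q(0)) = 16*140 - sqrt(4 + 5/6)/3 = 2240 - sqrt(174)/18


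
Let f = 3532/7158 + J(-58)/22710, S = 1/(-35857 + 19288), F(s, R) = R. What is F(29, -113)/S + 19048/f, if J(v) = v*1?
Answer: 4236090572827/2216571 ≈ 1.9111e+6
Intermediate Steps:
J(v) = v
S = -1/16569 (S = 1/(-16569) = -1/16569 ≈ -6.0354e-5)
f = 2216571/4515505 (f = 3532/7158 - 58/22710 = 3532*(1/7158) - 58*1/22710 = 1766/3579 - 29/11355 = 2216571/4515505 ≈ 0.49088)
F(29, -113)/S + 19048/f = -113/(-1/16569) + 19048/(2216571/4515505) = -113*(-16569) + 19048*(4515505/2216571) = 1872297 + 86011339240/2216571 = 4236090572827/2216571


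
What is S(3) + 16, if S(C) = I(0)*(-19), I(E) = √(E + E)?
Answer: 16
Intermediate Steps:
I(E) = √2*√E (I(E) = √(2*E) = √2*√E)
S(C) = 0 (S(C) = (√2*√0)*(-19) = (√2*0)*(-19) = 0*(-19) = 0)
S(3) + 16 = 0 + 16 = 16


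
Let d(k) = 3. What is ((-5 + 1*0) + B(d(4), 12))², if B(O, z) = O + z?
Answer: 100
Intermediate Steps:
((-5 + 1*0) + B(d(4), 12))² = ((-5 + 1*0) + (3 + 12))² = ((-5 + 0) + 15)² = (-5 + 15)² = 10² = 100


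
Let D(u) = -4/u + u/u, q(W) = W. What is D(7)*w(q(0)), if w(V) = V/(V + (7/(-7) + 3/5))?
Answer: 0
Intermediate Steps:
D(u) = 1 - 4/u (D(u) = -4/u + 1 = 1 - 4/u)
w(V) = V/(-⅖ + V) (w(V) = V/(V + (7*(-⅐) + 3*(⅕))) = V/(V + (-1 + ⅗)) = V/(V - ⅖) = V/(-⅖ + V))
D(7)*w(q(0)) = ((-4 + 7)/7)*(5*0/(-2 + 5*0)) = ((⅐)*3)*(5*0/(-2 + 0)) = 3*(5*0/(-2))/7 = 3*(5*0*(-½))/7 = (3/7)*0 = 0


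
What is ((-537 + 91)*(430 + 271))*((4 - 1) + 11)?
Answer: -4377044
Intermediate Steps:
((-537 + 91)*(430 + 271))*((4 - 1) + 11) = (-446*701)*(3 + 11) = -312646*14 = -4377044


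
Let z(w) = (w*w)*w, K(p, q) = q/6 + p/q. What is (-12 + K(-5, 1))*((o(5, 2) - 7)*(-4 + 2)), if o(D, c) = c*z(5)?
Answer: 8181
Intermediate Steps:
K(p, q) = q/6 + p/q (K(p, q) = q*(1/6) + p/q = q/6 + p/q)
z(w) = w**3 (z(w) = w**2*w = w**3)
o(D, c) = 125*c (o(D, c) = c*5**3 = c*125 = 125*c)
(-12 + K(-5, 1))*((o(5, 2) - 7)*(-4 + 2)) = (-12 + ((1/6)*1 - 5/1))*((125*2 - 7)*(-4 + 2)) = (-12 + (1/6 - 5*1))*((250 - 7)*(-2)) = (-12 + (1/6 - 5))*(243*(-2)) = (-12 - 29/6)*(-486) = -101/6*(-486) = 8181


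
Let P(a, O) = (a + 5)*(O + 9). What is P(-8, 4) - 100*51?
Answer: -5139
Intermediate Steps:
P(a, O) = (5 + a)*(9 + O)
P(-8, 4) - 100*51 = (45 + 5*4 + 9*(-8) + 4*(-8)) - 100*51 = (45 + 20 - 72 - 32) - 5100 = -39 - 5100 = -5139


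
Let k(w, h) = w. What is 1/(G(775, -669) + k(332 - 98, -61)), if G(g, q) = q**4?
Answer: 1/200310848955 ≈ 4.9922e-12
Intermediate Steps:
1/(G(775, -669) + k(332 - 98, -61)) = 1/((-669)**4 + (332 - 98)) = 1/(200310848721 + 234) = 1/200310848955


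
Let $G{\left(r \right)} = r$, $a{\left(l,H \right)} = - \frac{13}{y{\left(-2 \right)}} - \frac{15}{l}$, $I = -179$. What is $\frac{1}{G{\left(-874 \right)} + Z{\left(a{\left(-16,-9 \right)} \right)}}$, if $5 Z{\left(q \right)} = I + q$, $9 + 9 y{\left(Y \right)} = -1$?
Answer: $- \frac{400}{362909} \approx -0.0011022$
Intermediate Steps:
$y{\left(Y \right)} = - \frac{10}{9}$ ($y{\left(Y \right)} = -1 + \frac{1}{9} \left(-1\right) = -1 - \frac{1}{9} = - \frac{10}{9}$)
$a{\left(l,H \right)} = \frac{117}{10} - \frac{15}{l}$ ($a{\left(l,H \right)} = - \frac{13}{- \frac{10}{9}} - \frac{15}{l} = \left(-13\right) \left(- \frac{9}{10}\right) - \frac{15}{l} = \frac{117}{10} - \frac{15}{l}$)
$Z{\left(q \right)} = - \frac{179}{5} + \frac{q}{5}$ ($Z{\left(q \right)} = \frac{-179 + q}{5} = - \frac{179}{5} + \frac{q}{5}$)
$\frac{1}{G{\left(-874 \right)} + Z{\left(a{\left(-16,-9 \right)} \right)}} = \frac{1}{-874 - \left(\frac{179}{5} - \frac{\frac{117}{10} - \frac{15}{-16}}{5}\right)} = \frac{1}{-874 - \left(\frac{179}{5} - \frac{\frac{117}{10} - - \frac{15}{16}}{5}\right)} = \frac{1}{-874 - \left(\frac{179}{5} - \frac{\frac{117}{10} + \frac{15}{16}}{5}\right)} = \frac{1}{-874 + \left(- \frac{179}{5} + \frac{1}{5} \cdot \frac{1011}{80}\right)} = \frac{1}{-874 + \left(- \frac{179}{5} + \frac{1011}{400}\right)} = \frac{1}{-874 - \frac{13309}{400}} = \frac{1}{- \frac{362909}{400}} = - \frac{400}{362909}$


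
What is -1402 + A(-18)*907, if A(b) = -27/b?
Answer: -83/2 ≈ -41.500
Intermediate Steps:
-1402 + A(-18)*907 = -1402 - 27/(-18)*907 = -1402 - 27*(-1/18)*907 = -1402 + (3/2)*907 = -1402 + 2721/2 = -83/2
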